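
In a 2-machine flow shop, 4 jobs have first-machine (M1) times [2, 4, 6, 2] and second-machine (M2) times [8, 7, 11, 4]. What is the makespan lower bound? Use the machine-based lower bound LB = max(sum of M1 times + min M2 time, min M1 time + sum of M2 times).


LB1 = sum(M1 times) + min(M2 times) = 14 + 4 = 18
LB2 = min(M1 times) + sum(M2 times) = 2 + 30 = 32
Lower bound = max(LB1, LB2) = max(18, 32) = 32

32


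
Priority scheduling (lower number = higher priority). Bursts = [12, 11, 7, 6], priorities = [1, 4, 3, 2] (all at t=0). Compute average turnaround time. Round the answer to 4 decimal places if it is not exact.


Sort by priority (ascending = highest first):
Order: [(1, 12), (2, 6), (3, 7), (4, 11)]
Completion times:
  Priority 1, burst=12, C=12
  Priority 2, burst=6, C=18
  Priority 3, burst=7, C=25
  Priority 4, burst=11, C=36
Average turnaround = 91/4 = 22.75

22.75


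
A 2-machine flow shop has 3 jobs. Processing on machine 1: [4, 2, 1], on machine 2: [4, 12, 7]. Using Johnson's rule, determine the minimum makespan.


Apply Johnson's rule:
  Group 1 (a <= b): [(3, 1, 7), (2, 2, 12), (1, 4, 4)]
  Group 2 (a > b): []
Optimal job order: [3, 2, 1]
Schedule:
  Job 3: M1 done at 1, M2 done at 8
  Job 2: M1 done at 3, M2 done at 20
  Job 1: M1 done at 7, M2 done at 24
Makespan = 24

24


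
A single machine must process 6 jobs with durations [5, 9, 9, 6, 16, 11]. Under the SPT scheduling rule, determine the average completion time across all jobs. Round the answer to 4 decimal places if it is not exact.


Sort jobs by processing time (SPT order): [5, 6, 9, 9, 11, 16]
Compute completion times sequentially:
  Job 1: processing = 5, completes at 5
  Job 2: processing = 6, completes at 11
  Job 3: processing = 9, completes at 20
  Job 4: processing = 9, completes at 29
  Job 5: processing = 11, completes at 40
  Job 6: processing = 16, completes at 56
Sum of completion times = 161
Average completion time = 161/6 = 26.8333

26.8333


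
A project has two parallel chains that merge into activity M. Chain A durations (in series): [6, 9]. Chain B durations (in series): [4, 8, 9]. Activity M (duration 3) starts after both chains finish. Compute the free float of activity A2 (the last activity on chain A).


ES(A2) = sum of predecessors on chain A = 6
EF(A2) = ES + duration = 6 + 9 = 15
Successor of A2 is M. ES(M) = max(sum(A), sum(B)) = max(15, 21) = 21
Free float = ES(successor) - EF(current) = 21 - 15 = 6

6


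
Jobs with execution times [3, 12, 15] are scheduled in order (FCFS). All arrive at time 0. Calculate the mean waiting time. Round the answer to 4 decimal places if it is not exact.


FCFS order (as given): [3, 12, 15]
Waiting times:
  Job 1: wait = 0
  Job 2: wait = 3
  Job 3: wait = 15
Sum of waiting times = 18
Average waiting time = 18/3 = 6.0

6.0


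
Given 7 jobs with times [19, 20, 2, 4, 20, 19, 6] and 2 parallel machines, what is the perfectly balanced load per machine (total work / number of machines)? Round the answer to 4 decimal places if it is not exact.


Total processing time = 19 + 20 + 2 + 4 + 20 + 19 + 6 = 90
Number of machines = 2
Ideal balanced load = 90 / 2 = 45.0

45.0


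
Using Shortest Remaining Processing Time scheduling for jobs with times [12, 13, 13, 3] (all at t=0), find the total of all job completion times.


Since all jobs arrive at t=0, SRPT equals SPT ordering.
SPT order: [3, 12, 13, 13]
Completion times:
  Job 1: p=3, C=3
  Job 2: p=12, C=15
  Job 3: p=13, C=28
  Job 4: p=13, C=41
Total completion time = 3 + 15 + 28 + 41 = 87

87


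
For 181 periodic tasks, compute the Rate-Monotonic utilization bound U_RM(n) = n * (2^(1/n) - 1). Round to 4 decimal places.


Compute 2^(1/181) = 1.0038368845
Subtract 1: 1.0038368845 - 1 = 0.0038368845
Multiply by n: 181 * 0.0038368845 = 0.6944760945
Round to 4 dp: 0.6945

0.6945


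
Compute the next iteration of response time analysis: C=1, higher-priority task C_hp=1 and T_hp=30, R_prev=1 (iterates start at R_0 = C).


R_next = C + ceil(R_prev / T_hp) * C_hp
ceil(1 / 30) = ceil(0.0333) = 1
Interference = 1 * 1 = 1
R_next = 1 + 1 = 2

2


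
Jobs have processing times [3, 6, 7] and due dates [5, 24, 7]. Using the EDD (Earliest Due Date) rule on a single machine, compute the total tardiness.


Sort by due date (EDD order): [(3, 5), (7, 7), (6, 24)]
Compute completion times and tardiness:
  Job 1: p=3, d=5, C=3, tardiness=max(0,3-5)=0
  Job 2: p=7, d=7, C=10, tardiness=max(0,10-7)=3
  Job 3: p=6, d=24, C=16, tardiness=max(0,16-24)=0
Total tardiness = 3

3


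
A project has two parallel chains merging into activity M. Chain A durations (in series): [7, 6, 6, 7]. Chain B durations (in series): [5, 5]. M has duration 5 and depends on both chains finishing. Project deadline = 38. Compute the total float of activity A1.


Forward pass: ES(A1) = sum of predecessors on chain A = 0
EF = ES + duration = 0 + 7 = 7
Backward pass: LF(M) = deadline = 38; LS(M) = 38 - 5 = 33
LF(A1) = LS(M) - sum(successors on chain A) = 33 - 19 = 14
LS = LF - duration = 14 - 7 = 7
Total float = LS - ES = 7 - 0 = 7

7


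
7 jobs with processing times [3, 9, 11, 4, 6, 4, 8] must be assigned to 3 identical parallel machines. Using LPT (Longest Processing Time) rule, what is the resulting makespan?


Sort jobs in decreasing order (LPT): [11, 9, 8, 6, 4, 4, 3]
Assign each job to the least loaded machine:
  Machine 1: jobs [11, 4], load = 15
  Machine 2: jobs [9, 4, 3], load = 16
  Machine 3: jobs [8, 6], load = 14
Makespan = max load = 16

16


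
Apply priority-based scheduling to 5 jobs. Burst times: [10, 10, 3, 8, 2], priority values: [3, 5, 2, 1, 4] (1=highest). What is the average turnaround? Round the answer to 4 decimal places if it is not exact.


Sort by priority (ascending = highest first):
Order: [(1, 8), (2, 3), (3, 10), (4, 2), (5, 10)]
Completion times:
  Priority 1, burst=8, C=8
  Priority 2, burst=3, C=11
  Priority 3, burst=10, C=21
  Priority 4, burst=2, C=23
  Priority 5, burst=10, C=33
Average turnaround = 96/5 = 19.2

19.2


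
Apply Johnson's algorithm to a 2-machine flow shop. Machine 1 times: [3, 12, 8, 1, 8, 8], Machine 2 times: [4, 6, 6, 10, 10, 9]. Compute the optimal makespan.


Apply Johnson's rule:
  Group 1 (a <= b): [(4, 1, 10), (1, 3, 4), (5, 8, 10), (6, 8, 9)]
  Group 2 (a > b): [(2, 12, 6), (3, 8, 6)]
Optimal job order: [4, 1, 5, 6, 2, 3]
Schedule:
  Job 4: M1 done at 1, M2 done at 11
  Job 1: M1 done at 4, M2 done at 15
  Job 5: M1 done at 12, M2 done at 25
  Job 6: M1 done at 20, M2 done at 34
  Job 2: M1 done at 32, M2 done at 40
  Job 3: M1 done at 40, M2 done at 46
Makespan = 46

46


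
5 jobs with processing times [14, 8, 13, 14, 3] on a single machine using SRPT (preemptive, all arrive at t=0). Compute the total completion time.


Since all jobs arrive at t=0, SRPT equals SPT ordering.
SPT order: [3, 8, 13, 14, 14]
Completion times:
  Job 1: p=3, C=3
  Job 2: p=8, C=11
  Job 3: p=13, C=24
  Job 4: p=14, C=38
  Job 5: p=14, C=52
Total completion time = 3 + 11 + 24 + 38 + 52 = 128

128


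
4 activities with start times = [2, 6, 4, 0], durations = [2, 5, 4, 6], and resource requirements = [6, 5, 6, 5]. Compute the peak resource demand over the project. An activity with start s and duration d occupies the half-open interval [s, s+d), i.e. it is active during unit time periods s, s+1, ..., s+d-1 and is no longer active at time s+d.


Each activity i is active on [start_i, start_i + duration_i).
Compute total resource usage per time slot:
  t=0: active resources = [5], total = 5
  t=1: active resources = [5], total = 5
  t=2: active resources = [6, 5], total = 11
  t=3: active resources = [6, 5], total = 11
  t=4: active resources = [6, 5], total = 11
  t=5: active resources = [6, 5], total = 11
  t=6: active resources = [5, 6], total = 11
  t=7: active resources = [5, 6], total = 11
  t=8: active resources = [5], total = 5
  t=9: active resources = [5], total = 5
  t=10: active resources = [5], total = 5
Peak resource demand = 11

11


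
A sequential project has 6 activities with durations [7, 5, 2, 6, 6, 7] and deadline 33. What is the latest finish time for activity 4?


LF(activity 4) = deadline - sum of successor durations
Successors: activities 5 through 6 with durations [6, 7]
Sum of successor durations = 13
LF = 33 - 13 = 20

20


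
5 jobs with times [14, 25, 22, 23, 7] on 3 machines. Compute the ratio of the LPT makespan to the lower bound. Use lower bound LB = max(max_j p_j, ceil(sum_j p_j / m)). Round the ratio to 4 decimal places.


LPT order: [25, 23, 22, 14, 7]
Machine loads after assignment: [25, 30, 36]
LPT makespan = 36
Lower bound = max(max_job, ceil(total/3)) = max(25, 31) = 31
Ratio = 36 / 31 = 1.1613

1.1613


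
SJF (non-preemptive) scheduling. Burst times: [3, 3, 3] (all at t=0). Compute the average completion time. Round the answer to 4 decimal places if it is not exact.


SJF order (ascending): [3, 3, 3]
Completion times:
  Job 1: burst=3, C=3
  Job 2: burst=3, C=6
  Job 3: burst=3, C=9
Average completion = 18/3 = 6.0

6.0


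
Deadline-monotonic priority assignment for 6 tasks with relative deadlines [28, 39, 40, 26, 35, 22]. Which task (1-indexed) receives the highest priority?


Sort tasks by relative deadline (ascending):
  Task 6: deadline = 22
  Task 4: deadline = 26
  Task 1: deadline = 28
  Task 5: deadline = 35
  Task 2: deadline = 39
  Task 3: deadline = 40
Priority order (highest first): [6, 4, 1, 5, 2, 3]
Highest priority task = 6

6


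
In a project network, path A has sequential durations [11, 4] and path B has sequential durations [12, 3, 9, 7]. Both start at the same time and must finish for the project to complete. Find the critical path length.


Path A total = 11 + 4 = 15
Path B total = 12 + 3 + 9 + 7 = 31
Critical path = longest path = max(15, 31) = 31

31


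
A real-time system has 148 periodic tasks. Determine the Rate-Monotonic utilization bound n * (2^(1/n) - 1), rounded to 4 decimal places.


Compute 2^(1/148) = 1.0046944113
Subtract 1: 1.0046944113 - 1 = 0.0046944113
Multiply by n: 148 * 0.0046944113 = 0.6947728724
Round to 4 dp: 0.6948

0.6948


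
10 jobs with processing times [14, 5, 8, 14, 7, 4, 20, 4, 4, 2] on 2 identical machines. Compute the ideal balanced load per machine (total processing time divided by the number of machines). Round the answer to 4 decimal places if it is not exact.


Total processing time = 14 + 5 + 8 + 14 + 7 + 4 + 20 + 4 + 4 + 2 = 82
Number of machines = 2
Ideal balanced load = 82 / 2 = 41.0

41.0


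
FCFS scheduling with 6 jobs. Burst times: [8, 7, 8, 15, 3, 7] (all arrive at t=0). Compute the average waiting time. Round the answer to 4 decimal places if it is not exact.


FCFS order (as given): [8, 7, 8, 15, 3, 7]
Waiting times:
  Job 1: wait = 0
  Job 2: wait = 8
  Job 3: wait = 15
  Job 4: wait = 23
  Job 5: wait = 38
  Job 6: wait = 41
Sum of waiting times = 125
Average waiting time = 125/6 = 20.8333

20.8333


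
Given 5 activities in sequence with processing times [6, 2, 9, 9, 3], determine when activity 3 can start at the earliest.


Activity 3 starts after activities 1 through 2 complete.
Predecessor durations: [6, 2]
ES = 6 + 2 = 8

8


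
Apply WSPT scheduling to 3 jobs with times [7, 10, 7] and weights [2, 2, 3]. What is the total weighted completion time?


Compute p/w ratios and sort ascending (WSPT): [(7, 3), (7, 2), (10, 2)]
Compute weighted completion times:
  Job (p=7,w=3): C=7, w*C=3*7=21
  Job (p=7,w=2): C=14, w*C=2*14=28
  Job (p=10,w=2): C=24, w*C=2*24=48
Total weighted completion time = 97

97


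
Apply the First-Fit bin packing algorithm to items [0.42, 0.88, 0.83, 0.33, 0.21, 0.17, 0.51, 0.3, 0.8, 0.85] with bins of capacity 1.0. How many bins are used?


Place items sequentially using First-Fit:
  Item 0.42 -> new Bin 1
  Item 0.88 -> new Bin 2
  Item 0.83 -> new Bin 3
  Item 0.33 -> Bin 1 (now 0.75)
  Item 0.21 -> Bin 1 (now 0.96)
  Item 0.17 -> Bin 3 (now 1.0)
  Item 0.51 -> new Bin 4
  Item 0.3 -> Bin 4 (now 0.81)
  Item 0.8 -> new Bin 5
  Item 0.85 -> new Bin 6
Total bins used = 6

6


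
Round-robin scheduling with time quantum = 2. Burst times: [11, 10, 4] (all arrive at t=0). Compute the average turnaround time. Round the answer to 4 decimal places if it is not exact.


Time quantum = 2
Execution trace:
  J1 runs 2 units, time = 2
  J2 runs 2 units, time = 4
  J3 runs 2 units, time = 6
  J1 runs 2 units, time = 8
  J2 runs 2 units, time = 10
  J3 runs 2 units, time = 12
  J1 runs 2 units, time = 14
  J2 runs 2 units, time = 16
  J1 runs 2 units, time = 18
  J2 runs 2 units, time = 20
  J1 runs 2 units, time = 22
  J2 runs 2 units, time = 24
  J1 runs 1 units, time = 25
Finish times: [25, 24, 12]
Average turnaround = 61/3 = 20.3333

20.3333


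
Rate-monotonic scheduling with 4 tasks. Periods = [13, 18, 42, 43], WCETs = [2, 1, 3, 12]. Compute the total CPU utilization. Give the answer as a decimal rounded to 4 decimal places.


Compute individual utilizations (exact fractions):
  Task 1: C/T = 2/13 (approx. 0.1538)
  Task 2: C/T = 1/18 (approx. 0.0556)
  Task 3: C/T = 3/42 = 1/14 (approx. 0.0714)
  Task 4: C/T = 12/43 (approx. 0.2791)
Total utilization U = 2/13 + 1/18 + 1/14 + 12/43 = 19718/35217
Rounded to 4 decimal places: U = 0.5599
RM (Liu & Layland) bound for 4 tasks = 0.756828; compare with U = 19718/35217 (approx. 0.559900)
U <= bound, so schedulable by RM sufficient condition.

0.5599


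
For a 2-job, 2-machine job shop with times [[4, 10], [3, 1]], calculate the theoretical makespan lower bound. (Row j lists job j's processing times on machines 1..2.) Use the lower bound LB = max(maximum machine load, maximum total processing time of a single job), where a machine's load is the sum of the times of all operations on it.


Machine loads:
  Machine 1: 4 + 3 = 7
  Machine 2: 10 + 1 = 11
Max machine load = 11
Job totals:
  Job 1: 14
  Job 2: 4
Max job total = 14
Lower bound = max(11, 14) = 14

14


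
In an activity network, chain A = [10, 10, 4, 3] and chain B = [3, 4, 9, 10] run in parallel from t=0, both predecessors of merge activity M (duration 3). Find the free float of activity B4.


ES(B4) = sum of predecessors on chain B = 16
EF(B4) = ES + duration = 16 + 10 = 26
Successor of B4 is M. ES(M) = max(sum(A), sum(B)) = max(27, 26) = 27
Free float = ES(successor) - EF(current) = 27 - 26 = 1

1


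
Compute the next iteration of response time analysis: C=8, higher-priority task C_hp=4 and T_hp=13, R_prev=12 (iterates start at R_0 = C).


R_next = C + ceil(R_prev / T_hp) * C_hp
ceil(12 / 13) = ceil(0.9231) = 1
Interference = 1 * 4 = 4
R_next = 8 + 4 = 12
R_next = R_prev, so the iteration has converged (response time = 12).

12


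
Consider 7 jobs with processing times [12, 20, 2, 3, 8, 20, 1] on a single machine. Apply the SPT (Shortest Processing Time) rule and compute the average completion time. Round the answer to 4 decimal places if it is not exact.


Sort jobs by processing time (SPT order): [1, 2, 3, 8, 12, 20, 20]
Compute completion times sequentially:
  Job 1: processing = 1, completes at 1
  Job 2: processing = 2, completes at 3
  Job 3: processing = 3, completes at 6
  Job 4: processing = 8, completes at 14
  Job 5: processing = 12, completes at 26
  Job 6: processing = 20, completes at 46
  Job 7: processing = 20, completes at 66
Sum of completion times = 162
Average completion time = 162/7 = 23.1429

23.1429


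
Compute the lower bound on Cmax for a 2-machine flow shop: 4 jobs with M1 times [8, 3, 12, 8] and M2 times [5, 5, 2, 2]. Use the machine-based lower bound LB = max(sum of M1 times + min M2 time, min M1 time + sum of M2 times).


LB1 = sum(M1 times) + min(M2 times) = 31 + 2 = 33
LB2 = min(M1 times) + sum(M2 times) = 3 + 14 = 17
Lower bound = max(LB1, LB2) = max(33, 17) = 33

33


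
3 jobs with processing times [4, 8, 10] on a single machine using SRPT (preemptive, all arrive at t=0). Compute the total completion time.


Since all jobs arrive at t=0, SRPT equals SPT ordering.
SPT order: [4, 8, 10]
Completion times:
  Job 1: p=4, C=4
  Job 2: p=8, C=12
  Job 3: p=10, C=22
Total completion time = 4 + 12 + 22 = 38

38


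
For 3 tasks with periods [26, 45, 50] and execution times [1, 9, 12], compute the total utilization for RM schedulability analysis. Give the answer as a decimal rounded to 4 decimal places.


Compute individual utilizations (exact fractions):
  Task 1: C/T = 1/26 (approx. 0.0385)
  Task 2: C/T = 9/45 = 1/5 (approx. 0.2)
  Task 3: C/T = 12/50 = 6/25 (approx. 0.24)
Total utilization U = 1/26 + 1/5 + 6/25 = 311/650
Rounded to 4 decimal places: U = 0.4785
RM (Liu & Layland) bound for 3 tasks = 0.779763; compare with U = 311/650 (approx. 0.478462)
U <= bound, so schedulable by RM sufficient condition.

0.4785


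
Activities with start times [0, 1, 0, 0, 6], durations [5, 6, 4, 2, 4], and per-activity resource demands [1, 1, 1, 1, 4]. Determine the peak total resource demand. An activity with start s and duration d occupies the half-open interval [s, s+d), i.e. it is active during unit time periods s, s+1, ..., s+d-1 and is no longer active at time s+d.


Each activity i is active on [start_i, start_i + duration_i).
Compute total resource usage per time slot:
  t=0: active resources = [1, 1, 1], total = 3
  t=1: active resources = [1, 1, 1, 1], total = 4
  t=2: active resources = [1, 1, 1], total = 3
  t=3: active resources = [1, 1, 1], total = 3
  t=4: active resources = [1, 1], total = 2
  t=5: active resources = [1], total = 1
  t=6: active resources = [1, 4], total = 5
  t=7: active resources = [4], total = 4
  t=8: active resources = [4], total = 4
  t=9: active resources = [4], total = 4
Peak resource demand = 5

5


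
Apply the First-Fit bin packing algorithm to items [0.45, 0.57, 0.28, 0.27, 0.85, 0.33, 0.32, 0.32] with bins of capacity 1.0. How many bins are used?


Place items sequentially using First-Fit:
  Item 0.45 -> new Bin 1
  Item 0.57 -> new Bin 2
  Item 0.28 -> Bin 1 (now 0.73)
  Item 0.27 -> Bin 1 (now 1.0)
  Item 0.85 -> new Bin 3
  Item 0.33 -> Bin 2 (now 0.9)
  Item 0.32 -> new Bin 4
  Item 0.32 -> Bin 4 (now 0.64)
Total bins used = 4

4


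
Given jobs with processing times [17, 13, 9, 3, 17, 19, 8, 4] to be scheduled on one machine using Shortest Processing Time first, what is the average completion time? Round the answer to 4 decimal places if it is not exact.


Sort jobs by processing time (SPT order): [3, 4, 8, 9, 13, 17, 17, 19]
Compute completion times sequentially:
  Job 1: processing = 3, completes at 3
  Job 2: processing = 4, completes at 7
  Job 3: processing = 8, completes at 15
  Job 4: processing = 9, completes at 24
  Job 5: processing = 13, completes at 37
  Job 6: processing = 17, completes at 54
  Job 7: processing = 17, completes at 71
  Job 8: processing = 19, completes at 90
Sum of completion times = 301
Average completion time = 301/8 = 37.625

37.625


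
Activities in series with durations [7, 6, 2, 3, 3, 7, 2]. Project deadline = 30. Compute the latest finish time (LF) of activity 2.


LF(activity 2) = deadline - sum of successor durations
Successors: activities 3 through 7 with durations [2, 3, 3, 7, 2]
Sum of successor durations = 17
LF = 30 - 17 = 13

13


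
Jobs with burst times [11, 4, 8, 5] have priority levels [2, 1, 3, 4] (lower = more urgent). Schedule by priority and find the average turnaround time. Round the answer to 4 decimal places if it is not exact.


Sort by priority (ascending = highest first):
Order: [(1, 4), (2, 11), (3, 8), (4, 5)]
Completion times:
  Priority 1, burst=4, C=4
  Priority 2, burst=11, C=15
  Priority 3, burst=8, C=23
  Priority 4, burst=5, C=28
Average turnaround = 70/4 = 17.5

17.5


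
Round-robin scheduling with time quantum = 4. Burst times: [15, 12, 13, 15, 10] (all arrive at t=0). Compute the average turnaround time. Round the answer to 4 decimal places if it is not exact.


Time quantum = 4
Execution trace:
  J1 runs 4 units, time = 4
  J2 runs 4 units, time = 8
  J3 runs 4 units, time = 12
  J4 runs 4 units, time = 16
  J5 runs 4 units, time = 20
  J1 runs 4 units, time = 24
  J2 runs 4 units, time = 28
  J3 runs 4 units, time = 32
  J4 runs 4 units, time = 36
  J5 runs 4 units, time = 40
  J1 runs 4 units, time = 44
  J2 runs 4 units, time = 48
  J3 runs 4 units, time = 52
  J4 runs 4 units, time = 56
  J5 runs 2 units, time = 58
  J1 runs 3 units, time = 61
  J3 runs 1 units, time = 62
  J4 runs 3 units, time = 65
Finish times: [61, 48, 62, 65, 58]
Average turnaround = 294/5 = 58.8

58.8


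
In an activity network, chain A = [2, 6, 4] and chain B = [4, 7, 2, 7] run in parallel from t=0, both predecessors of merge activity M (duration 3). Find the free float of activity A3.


ES(A3) = sum of predecessors on chain A = 8
EF(A3) = ES + duration = 8 + 4 = 12
Successor of A3 is M. ES(M) = max(sum(A), sum(B)) = max(12, 20) = 20
Free float = ES(successor) - EF(current) = 20 - 12 = 8

8


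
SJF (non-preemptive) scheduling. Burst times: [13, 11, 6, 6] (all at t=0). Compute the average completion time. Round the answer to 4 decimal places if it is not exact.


SJF order (ascending): [6, 6, 11, 13]
Completion times:
  Job 1: burst=6, C=6
  Job 2: burst=6, C=12
  Job 3: burst=11, C=23
  Job 4: burst=13, C=36
Average completion = 77/4 = 19.25

19.25


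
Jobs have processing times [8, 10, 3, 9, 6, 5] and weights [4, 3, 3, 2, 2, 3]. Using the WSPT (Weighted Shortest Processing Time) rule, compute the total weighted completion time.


Compute p/w ratios and sort ascending (WSPT): [(3, 3), (5, 3), (8, 4), (6, 2), (10, 3), (9, 2)]
Compute weighted completion times:
  Job (p=3,w=3): C=3, w*C=3*3=9
  Job (p=5,w=3): C=8, w*C=3*8=24
  Job (p=8,w=4): C=16, w*C=4*16=64
  Job (p=6,w=2): C=22, w*C=2*22=44
  Job (p=10,w=3): C=32, w*C=3*32=96
  Job (p=9,w=2): C=41, w*C=2*41=82
Total weighted completion time = 319

319


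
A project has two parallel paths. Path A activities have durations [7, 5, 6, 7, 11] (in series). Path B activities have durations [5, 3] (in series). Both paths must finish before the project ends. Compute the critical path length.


Path A total = 7 + 5 + 6 + 7 + 11 = 36
Path B total = 5 + 3 = 8
Critical path = longest path = max(36, 8) = 36

36


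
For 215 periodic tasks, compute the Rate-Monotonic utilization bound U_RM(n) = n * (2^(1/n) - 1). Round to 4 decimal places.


Compute 2^(1/215) = 1.0032291429
Subtract 1: 1.0032291429 - 1 = 0.0032291429
Multiply by n: 215 * 0.0032291429 = 0.6942657235
Round to 4 dp: 0.6943

0.6943


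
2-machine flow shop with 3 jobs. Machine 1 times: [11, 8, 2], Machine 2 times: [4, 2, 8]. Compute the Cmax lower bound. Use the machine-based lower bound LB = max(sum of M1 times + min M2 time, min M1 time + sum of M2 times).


LB1 = sum(M1 times) + min(M2 times) = 21 + 2 = 23
LB2 = min(M1 times) + sum(M2 times) = 2 + 14 = 16
Lower bound = max(LB1, LB2) = max(23, 16) = 23

23


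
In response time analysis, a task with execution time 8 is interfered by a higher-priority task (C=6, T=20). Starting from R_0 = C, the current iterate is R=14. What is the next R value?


R_next = C + ceil(R_prev / T_hp) * C_hp
ceil(14 / 20) = ceil(0.7) = 1
Interference = 1 * 6 = 6
R_next = 8 + 6 = 14
R_next = R_prev, so the iteration has converged (response time = 14).

14


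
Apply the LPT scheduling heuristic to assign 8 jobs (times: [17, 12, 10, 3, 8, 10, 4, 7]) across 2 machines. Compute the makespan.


Sort jobs in decreasing order (LPT): [17, 12, 10, 10, 8, 7, 4, 3]
Assign each job to the least loaded machine:
  Machine 1: jobs [17, 10, 7, 3], load = 37
  Machine 2: jobs [12, 10, 8, 4], load = 34
Makespan = max load = 37

37


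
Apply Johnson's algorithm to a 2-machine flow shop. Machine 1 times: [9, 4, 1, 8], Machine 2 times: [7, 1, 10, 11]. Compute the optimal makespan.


Apply Johnson's rule:
  Group 1 (a <= b): [(3, 1, 10), (4, 8, 11)]
  Group 2 (a > b): [(1, 9, 7), (2, 4, 1)]
Optimal job order: [3, 4, 1, 2]
Schedule:
  Job 3: M1 done at 1, M2 done at 11
  Job 4: M1 done at 9, M2 done at 22
  Job 1: M1 done at 18, M2 done at 29
  Job 2: M1 done at 22, M2 done at 30
Makespan = 30

30


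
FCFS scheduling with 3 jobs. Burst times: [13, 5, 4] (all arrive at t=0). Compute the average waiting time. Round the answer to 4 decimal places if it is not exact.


FCFS order (as given): [13, 5, 4]
Waiting times:
  Job 1: wait = 0
  Job 2: wait = 13
  Job 3: wait = 18
Sum of waiting times = 31
Average waiting time = 31/3 = 10.3333

10.3333


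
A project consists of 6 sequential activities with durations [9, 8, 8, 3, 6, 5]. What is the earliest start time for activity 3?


Activity 3 starts after activities 1 through 2 complete.
Predecessor durations: [9, 8]
ES = 9 + 8 = 17

17


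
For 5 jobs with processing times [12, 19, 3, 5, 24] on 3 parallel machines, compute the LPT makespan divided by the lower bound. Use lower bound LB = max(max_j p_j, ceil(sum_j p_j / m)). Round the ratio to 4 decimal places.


LPT order: [24, 19, 12, 5, 3]
Machine loads after assignment: [24, 19, 20]
LPT makespan = 24
Lower bound = max(max_job, ceil(total/3)) = max(24, 21) = 24
Ratio = 24 / 24 = 1.0

1.0


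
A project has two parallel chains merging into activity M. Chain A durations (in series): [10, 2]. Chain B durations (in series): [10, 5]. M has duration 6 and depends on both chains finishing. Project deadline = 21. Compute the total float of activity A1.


Forward pass: ES(A1) = sum of predecessors on chain A = 0
EF = ES + duration = 0 + 10 = 10
Backward pass: LF(M) = deadline = 21; LS(M) = 21 - 6 = 15
LF(A1) = LS(M) - sum(successors on chain A) = 15 - 2 = 13
LS = LF - duration = 13 - 10 = 3
Total float = LS - ES = 3 - 0 = 3

3


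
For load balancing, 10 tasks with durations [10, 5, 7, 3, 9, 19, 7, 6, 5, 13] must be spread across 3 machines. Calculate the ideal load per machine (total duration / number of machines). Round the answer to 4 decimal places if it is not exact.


Total processing time = 10 + 5 + 7 + 3 + 9 + 19 + 7 + 6 + 5 + 13 = 84
Number of machines = 3
Ideal balanced load = 84 / 3 = 28.0

28.0


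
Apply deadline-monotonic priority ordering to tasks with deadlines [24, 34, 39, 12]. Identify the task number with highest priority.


Sort tasks by relative deadline (ascending):
  Task 4: deadline = 12
  Task 1: deadline = 24
  Task 2: deadline = 34
  Task 3: deadline = 39
Priority order (highest first): [4, 1, 2, 3]
Highest priority task = 4

4


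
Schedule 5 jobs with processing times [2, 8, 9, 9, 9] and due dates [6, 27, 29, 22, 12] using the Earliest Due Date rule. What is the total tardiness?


Sort by due date (EDD order): [(2, 6), (9, 12), (9, 22), (8, 27), (9, 29)]
Compute completion times and tardiness:
  Job 1: p=2, d=6, C=2, tardiness=max(0,2-6)=0
  Job 2: p=9, d=12, C=11, tardiness=max(0,11-12)=0
  Job 3: p=9, d=22, C=20, tardiness=max(0,20-22)=0
  Job 4: p=8, d=27, C=28, tardiness=max(0,28-27)=1
  Job 5: p=9, d=29, C=37, tardiness=max(0,37-29)=8
Total tardiness = 9

9


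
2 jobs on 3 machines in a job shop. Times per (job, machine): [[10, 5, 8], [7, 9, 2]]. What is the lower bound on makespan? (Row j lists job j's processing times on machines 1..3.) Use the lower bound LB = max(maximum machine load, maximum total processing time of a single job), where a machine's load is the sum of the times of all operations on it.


Machine loads:
  Machine 1: 10 + 7 = 17
  Machine 2: 5 + 9 = 14
  Machine 3: 8 + 2 = 10
Max machine load = 17
Job totals:
  Job 1: 23
  Job 2: 18
Max job total = 23
Lower bound = max(17, 23) = 23

23


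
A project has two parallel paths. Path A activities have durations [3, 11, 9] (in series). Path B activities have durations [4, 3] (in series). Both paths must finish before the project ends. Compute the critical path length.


Path A total = 3 + 11 + 9 = 23
Path B total = 4 + 3 = 7
Critical path = longest path = max(23, 7) = 23

23


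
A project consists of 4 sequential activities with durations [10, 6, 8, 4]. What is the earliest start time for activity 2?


Activity 2 starts after activities 1 through 1 complete.
Predecessor durations: [10]
ES = 10 = 10

10


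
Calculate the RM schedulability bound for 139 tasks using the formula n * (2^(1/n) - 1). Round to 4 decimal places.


Compute 2^(1/139) = 1.0049991245
Subtract 1: 1.0049991245 - 1 = 0.0049991245
Multiply by n: 139 * 0.0049991245 = 0.6948783055
Round to 4 dp: 0.6949

0.6949


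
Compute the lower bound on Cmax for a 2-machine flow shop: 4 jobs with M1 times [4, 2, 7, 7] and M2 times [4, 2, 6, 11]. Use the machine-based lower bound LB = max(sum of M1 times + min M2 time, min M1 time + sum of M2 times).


LB1 = sum(M1 times) + min(M2 times) = 20 + 2 = 22
LB2 = min(M1 times) + sum(M2 times) = 2 + 23 = 25
Lower bound = max(LB1, LB2) = max(22, 25) = 25

25


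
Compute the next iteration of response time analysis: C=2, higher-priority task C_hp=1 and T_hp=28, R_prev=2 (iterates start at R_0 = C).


R_next = C + ceil(R_prev / T_hp) * C_hp
ceil(2 / 28) = ceil(0.0714) = 1
Interference = 1 * 1 = 1
R_next = 2 + 1 = 3

3


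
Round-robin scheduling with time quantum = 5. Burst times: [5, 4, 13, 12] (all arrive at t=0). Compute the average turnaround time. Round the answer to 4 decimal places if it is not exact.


Time quantum = 5
Execution trace:
  J1 runs 5 units, time = 5
  J2 runs 4 units, time = 9
  J3 runs 5 units, time = 14
  J4 runs 5 units, time = 19
  J3 runs 5 units, time = 24
  J4 runs 5 units, time = 29
  J3 runs 3 units, time = 32
  J4 runs 2 units, time = 34
Finish times: [5, 9, 32, 34]
Average turnaround = 80/4 = 20.0

20.0


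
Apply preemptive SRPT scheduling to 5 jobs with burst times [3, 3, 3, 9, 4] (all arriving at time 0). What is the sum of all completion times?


Since all jobs arrive at t=0, SRPT equals SPT ordering.
SPT order: [3, 3, 3, 4, 9]
Completion times:
  Job 1: p=3, C=3
  Job 2: p=3, C=6
  Job 3: p=3, C=9
  Job 4: p=4, C=13
  Job 5: p=9, C=22
Total completion time = 3 + 6 + 9 + 13 + 22 = 53

53


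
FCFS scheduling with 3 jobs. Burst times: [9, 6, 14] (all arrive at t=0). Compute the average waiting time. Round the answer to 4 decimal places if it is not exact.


FCFS order (as given): [9, 6, 14]
Waiting times:
  Job 1: wait = 0
  Job 2: wait = 9
  Job 3: wait = 15
Sum of waiting times = 24
Average waiting time = 24/3 = 8.0

8.0


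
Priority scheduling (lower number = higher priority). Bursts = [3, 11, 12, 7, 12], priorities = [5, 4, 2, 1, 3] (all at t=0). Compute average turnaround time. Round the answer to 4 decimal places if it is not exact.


Sort by priority (ascending = highest first):
Order: [(1, 7), (2, 12), (3, 12), (4, 11), (5, 3)]
Completion times:
  Priority 1, burst=7, C=7
  Priority 2, burst=12, C=19
  Priority 3, burst=12, C=31
  Priority 4, burst=11, C=42
  Priority 5, burst=3, C=45
Average turnaround = 144/5 = 28.8

28.8


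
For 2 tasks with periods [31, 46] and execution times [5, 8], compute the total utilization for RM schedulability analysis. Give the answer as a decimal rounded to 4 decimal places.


Compute individual utilizations (exact fractions):
  Task 1: C/T = 5/31 (approx. 0.1613)
  Task 2: C/T = 8/46 = 4/23 (approx. 0.1739)
Total utilization U = 5/31 + 4/23 = 239/713
Rounded to 4 decimal places: U = 0.3352
RM (Liu & Layland) bound for 2 tasks = 0.828427; compare with U = 239/713 (approx. 0.335203)
U <= bound, so schedulable by RM sufficient condition.

0.3352


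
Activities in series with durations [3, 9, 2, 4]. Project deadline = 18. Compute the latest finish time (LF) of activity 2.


LF(activity 2) = deadline - sum of successor durations
Successors: activities 3 through 4 with durations [2, 4]
Sum of successor durations = 6
LF = 18 - 6 = 12

12


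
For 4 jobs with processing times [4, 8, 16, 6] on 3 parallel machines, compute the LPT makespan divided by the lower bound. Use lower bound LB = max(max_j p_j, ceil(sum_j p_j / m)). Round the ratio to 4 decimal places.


LPT order: [16, 8, 6, 4]
Machine loads after assignment: [16, 8, 10]
LPT makespan = 16
Lower bound = max(max_job, ceil(total/3)) = max(16, 12) = 16
Ratio = 16 / 16 = 1.0

1.0


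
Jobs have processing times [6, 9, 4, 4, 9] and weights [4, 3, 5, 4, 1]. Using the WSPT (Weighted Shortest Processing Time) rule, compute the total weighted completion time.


Compute p/w ratios and sort ascending (WSPT): [(4, 5), (4, 4), (6, 4), (9, 3), (9, 1)]
Compute weighted completion times:
  Job (p=4,w=5): C=4, w*C=5*4=20
  Job (p=4,w=4): C=8, w*C=4*8=32
  Job (p=6,w=4): C=14, w*C=4*14=56
  Job (p=9,w=3): C=23, w*C=3*23=69
  Job (p=9,w=1): C=32, w*C=1*32=32
Total weighted completion time = 209

209


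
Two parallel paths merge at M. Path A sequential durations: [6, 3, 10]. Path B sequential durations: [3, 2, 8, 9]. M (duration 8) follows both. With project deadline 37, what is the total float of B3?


Forward pass: ES(B3) = sum of predecessors on chain B = 5
EF = ES + duration = 5 + 8 = 13
Backward pass: LF(M) = deadline = 37; LS(M) = 37 - 8 = 29
LF(B3) = LS(M) - sum(successors on chain B) = 29 - 9 = 20
LS = LF - duration = 20 - 8 = 12
Total float = LS - ES = 12 - 5 = 7

7


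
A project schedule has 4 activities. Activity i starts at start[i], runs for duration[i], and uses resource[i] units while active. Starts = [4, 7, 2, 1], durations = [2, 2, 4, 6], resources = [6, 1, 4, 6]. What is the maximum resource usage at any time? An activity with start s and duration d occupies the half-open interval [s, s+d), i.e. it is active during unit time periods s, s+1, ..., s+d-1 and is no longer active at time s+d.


Each activity i is active on [start_i, start_i + duration_i).
Compute total resource usage per time slot:
  t=0: active resources = [], total = 0
  t=1: active resources = [6], total = 6
  t=2: active resources = [4, 6], total = 10
  t=3: active resources = [4, 6], total = 10
  t=4: active resources = [6, 4, 6], total = 16
  t=5: active resources = [6, 4, 6], total = 16
  t=6: active resources = [6], total = 6
  t=7: active resources = [1], total = 1
  t=8: active resources = [1], total = 1
Peak resource demand = 16

16


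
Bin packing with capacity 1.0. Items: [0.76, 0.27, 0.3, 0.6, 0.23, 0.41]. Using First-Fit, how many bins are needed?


Place items sequentially using First-Fit:
  Item 0.76 -> new Bin 1
  Item 0.27 -> new Bin 2
  Item 0.3 -> Bin 2 (now 0.57)
  Item 0.6 -> new Bin 3
  Item 0.23 -> Bin 1 (now 0.99)
  Item 0.41 -> Bin 2 (now 0.98)
Total bins used = 3

3


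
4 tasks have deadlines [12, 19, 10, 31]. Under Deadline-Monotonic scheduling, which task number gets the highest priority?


Sort tasks by relative deadline (ascending):
  Task 3: deadline = 10
  Task 1: deadline = 12
  Task 2: deadline = 19
  Task 4: deadline = 31
Priority order (highest first): [3, 1, 2, 4]
Highest priority task = 3

3


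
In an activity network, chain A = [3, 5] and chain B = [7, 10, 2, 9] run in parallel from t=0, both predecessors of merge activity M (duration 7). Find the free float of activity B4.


ES(B4) = sum of predecessors on chain B = 19
EF(B4) = ES + duration = 19 + 9 = 28
Successor of B4 is M. ES(M) = max(sum(A), sum(B)) = max(8, 28) = 28
Free float = ES(successor) - EF(current) = 28 - 28 = 0

0


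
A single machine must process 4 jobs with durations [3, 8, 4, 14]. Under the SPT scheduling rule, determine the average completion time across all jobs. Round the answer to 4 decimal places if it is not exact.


Sort jobs by processing time (SPT order): [3, 4, 8, 14]
Compute completion times sequentially:
  Job 1: processing = 3, completes at 3
  Job 2: processing = 4, completes at 7
  Job 3: processing = 8, completes at 15
  Job 4: processing = 14, completes at 29
Sum of completion times = 54
Average completion time = 54/4 = 13.5

13.5


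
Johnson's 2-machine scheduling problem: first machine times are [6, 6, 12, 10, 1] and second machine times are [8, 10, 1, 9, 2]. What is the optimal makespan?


Apply Johnson's rule:
  Group 1 (a <= b): [(5, 1, 2), (1, 6, 8), (2, 6, 10)]
  Group 2 (a > b): [(4, 10, 9), (3, 12, 1)]
Optimal job order: [5, 1, 2, 4, 3]
Schedule:
  Job 5: M1 done at 1, M2 done at 3
  Job 1: M1 done at 7, M2 done at 15
  Job 2: M1 done at 13, M2 done at 25
  Job 4: M1 done at 23, M2 done at 34
  Job 3: M1 done at 35, M2 done at 36
Makespan = 36

36


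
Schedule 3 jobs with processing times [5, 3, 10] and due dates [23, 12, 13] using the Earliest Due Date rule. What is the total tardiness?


Sort by due date (EDD order): [(3, 12), (10, 13), (5, 23)]
Compute completion times and tardiness:
  Job 1: p=3, d=12, C=3, tardiness=max(0,3-12)=0
  Job 2: p=10, d=13, C=13, tardiness=max(0,13-13)=0
  Job 3: p=5, d=23, C=18, tardiness=max(0,18-23)=0
Total tardiness = 0

0


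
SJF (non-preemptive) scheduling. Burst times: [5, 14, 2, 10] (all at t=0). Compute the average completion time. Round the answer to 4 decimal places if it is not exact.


SJF order (ascending): [2, 5, 10, 14]
Completion times:
  Job 1: burst=2, C=2
  Job 2: burst=5, C=7
  Job 3: burst=10, C=17
  Job 4: burst=14, C=31
Average completion = 57/4 = 14.25

14.25


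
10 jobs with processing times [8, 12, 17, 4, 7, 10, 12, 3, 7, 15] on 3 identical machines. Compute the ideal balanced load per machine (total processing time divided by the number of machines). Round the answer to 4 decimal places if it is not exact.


Total processing time = 8 + 12 + 17 + 4 + 7 + 10 + 12 + 3 + 7 + 15 = 95
Number of machines = 3
Ideal balanced load = 95 / 3 = 31.6667

31.6667


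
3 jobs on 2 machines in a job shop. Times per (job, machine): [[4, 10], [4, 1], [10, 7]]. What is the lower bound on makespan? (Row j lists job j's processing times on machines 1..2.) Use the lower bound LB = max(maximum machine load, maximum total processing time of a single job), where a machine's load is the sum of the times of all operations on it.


Machine loads:
  Machine 1: 4 + 4 + 10 = 18
  Machine 2: 10 + 1 + 7 = 18
Max machine load = 18
Job totals:
  Job 1: 14
  Job 2: 5
  Job 3: 17
Max job total = 17
Lower bound = max(18, 17) = 18

18


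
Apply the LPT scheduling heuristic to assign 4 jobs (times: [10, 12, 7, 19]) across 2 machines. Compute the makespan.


Sort jobs in decreasing order (LPT): [19, 12, 10, 7]
Assign each job to the least loaded machine:
  Machine 1: jobs [19, 7], load = 26
  Machine 2: jobs [12, 10], load = 22
Makespan = max load = 26

26


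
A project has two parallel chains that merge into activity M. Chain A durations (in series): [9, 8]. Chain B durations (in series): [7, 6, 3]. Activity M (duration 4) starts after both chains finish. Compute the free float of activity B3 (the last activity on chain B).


ES(B3) = sum of predecessors on chain B = 13
EF(B3) = ES + duration = 13 + 3 = 16
Successor of B3 is M. ES(M) = max(sum(A), sum(B)) = max(17, 16) = 17
Free float = ES(successor) - EF(current) = 17 - 16 = 1

1


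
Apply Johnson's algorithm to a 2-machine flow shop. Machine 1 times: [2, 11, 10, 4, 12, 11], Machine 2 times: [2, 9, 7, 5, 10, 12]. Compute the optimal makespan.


Apply Johnson's rule:
  Group 1 (a <= b): [(1, 2, 2), (4, 4, 5), (6, 11, 12)]
  Group 2 (a > b): [(5, 12, 10), (2, 11, 9), (3, 10, 7)]
Optimal job order: [1, 4, 6, 5, 2, 3]
Schedule:
  Job 1: M1 done at 2, M2 done at 4
  Job 4: M1 done at 6, M2 done at 11
  Job 6: M1 done at 17, M2 done at 29
  Job 5: M1 done at 29, M2 done at 39
  Job 2: M1 done at 40, M2 done at 49
  Job 3: M1 done at 50, M2 done at 57
Makespan = 57

57


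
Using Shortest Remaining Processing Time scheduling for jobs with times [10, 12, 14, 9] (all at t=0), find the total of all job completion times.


Since all jobs arrive at t=0, SRPT equals SPT ordering.
SPT order: [9, 10, 12, 14]
Completion times:
  Job 1: p=9, C=9
  Job 2: p=10, C=19
  Job 3: p=12, C=31
  Job 4: p=14, C=45
Total completion time = 9 + 19 + 31 + 45 = 104

104


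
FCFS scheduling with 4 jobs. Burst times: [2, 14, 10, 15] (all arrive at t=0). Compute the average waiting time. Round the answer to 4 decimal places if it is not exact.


FCFS order (as given): [2, 14, 10, 15]
Waiting times:
  Job 1: wait = 0
  Job 2: wait = 2
  Job 3: wait = 16
  Job 4: wait = 26
Sum of waiting times = 44
Average waiting time = 44/4 = 11.0

11.0
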